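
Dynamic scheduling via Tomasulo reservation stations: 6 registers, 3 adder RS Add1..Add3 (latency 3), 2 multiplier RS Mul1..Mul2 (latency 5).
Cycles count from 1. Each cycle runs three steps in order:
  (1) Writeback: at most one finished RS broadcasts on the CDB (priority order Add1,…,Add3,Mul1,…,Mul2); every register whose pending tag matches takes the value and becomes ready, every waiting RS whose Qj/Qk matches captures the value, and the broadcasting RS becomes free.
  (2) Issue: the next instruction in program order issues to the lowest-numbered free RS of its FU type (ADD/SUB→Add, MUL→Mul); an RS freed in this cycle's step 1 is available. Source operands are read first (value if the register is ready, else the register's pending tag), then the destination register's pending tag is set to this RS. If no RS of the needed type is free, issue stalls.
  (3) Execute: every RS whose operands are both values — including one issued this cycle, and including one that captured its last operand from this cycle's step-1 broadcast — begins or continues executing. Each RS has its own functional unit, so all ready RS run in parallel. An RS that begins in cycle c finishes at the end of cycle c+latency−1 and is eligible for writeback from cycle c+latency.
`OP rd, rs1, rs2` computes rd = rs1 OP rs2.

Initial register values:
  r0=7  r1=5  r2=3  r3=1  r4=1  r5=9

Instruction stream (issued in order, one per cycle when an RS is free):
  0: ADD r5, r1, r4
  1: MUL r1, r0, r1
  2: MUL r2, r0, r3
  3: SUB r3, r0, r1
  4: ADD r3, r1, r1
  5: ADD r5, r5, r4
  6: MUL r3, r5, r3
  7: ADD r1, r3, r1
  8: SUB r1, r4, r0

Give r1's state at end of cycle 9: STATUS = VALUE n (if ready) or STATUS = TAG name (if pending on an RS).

STATUS = TAG Add3

cycle 1: issue ADD r5<-Add1 // r0:7,r1:5,r2:3,r3:1,r4:1,r5:Add1
cycle 2: issue MUL r1<-Mul1 // r0:7,r1:Mul1,r2:3,r3:1,r4:1,r5:Add1
cycle 3: issue MUL r2<-Mul2 // r0:7,r1:Mul1,r2:Mul2,r3:1,r4:1,r5:Add1
cycle 4: CDB Add1=6; issue SUB r3<-Add1 // r0:7,r1:Mul1,r2:Mul2,r3:Add1,r4:1,r5:6
cycle 5: issue ADD r3<-Add2 // r0:7,r1:Mul1,r2:Mul2,r3:Add2,r4:1,r5:6
cycle 6: issue ADD r5<-Add3 // r0:7,r1:Mul1,r2:Mul2,r3:Add2,r4:1,r5:Add3
cycle 7: CDB Mul1=35; issue MUL r3<-Mul1 // r0:7,r1:35,r2:Mul2,r3:Mul1,r4:1,r5:Add3
cycle 8: CDB Mul2=7; stall // r0:7,r1:35,r2:7,r3:Mul1,r4:1,r5:Add3
cycle 9: CDB Add3=7; issue ADD r1<-Add3 // r0:7,r1:Add3,r2:7,r3:Mul1,r4:1,r5:7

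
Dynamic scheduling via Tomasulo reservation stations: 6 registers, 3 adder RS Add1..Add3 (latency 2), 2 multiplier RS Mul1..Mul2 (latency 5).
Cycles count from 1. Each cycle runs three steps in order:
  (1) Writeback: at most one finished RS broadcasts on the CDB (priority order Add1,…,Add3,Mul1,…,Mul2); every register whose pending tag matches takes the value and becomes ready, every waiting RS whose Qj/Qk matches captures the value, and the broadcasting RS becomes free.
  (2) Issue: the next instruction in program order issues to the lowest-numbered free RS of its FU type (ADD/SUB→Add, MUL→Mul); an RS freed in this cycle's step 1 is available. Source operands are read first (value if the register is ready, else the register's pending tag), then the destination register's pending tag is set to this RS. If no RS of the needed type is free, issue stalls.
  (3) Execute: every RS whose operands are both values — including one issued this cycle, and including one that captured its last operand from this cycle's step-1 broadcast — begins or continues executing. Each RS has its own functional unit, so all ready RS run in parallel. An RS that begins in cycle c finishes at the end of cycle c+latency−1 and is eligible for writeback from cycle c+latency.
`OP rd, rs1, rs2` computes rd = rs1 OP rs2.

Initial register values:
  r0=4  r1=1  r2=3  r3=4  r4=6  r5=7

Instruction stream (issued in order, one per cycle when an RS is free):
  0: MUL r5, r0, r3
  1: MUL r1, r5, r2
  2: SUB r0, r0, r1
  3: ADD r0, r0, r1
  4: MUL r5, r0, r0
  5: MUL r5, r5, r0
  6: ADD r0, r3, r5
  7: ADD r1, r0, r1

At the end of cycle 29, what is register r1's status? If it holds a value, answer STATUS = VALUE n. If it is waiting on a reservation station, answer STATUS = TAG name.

c1: issue MUL r5<-Mul1 | r0:4,r1:1,r2:3,r3:4,r4:6,r5:Mul1
c2: issue MUL r1<-Mul2 | r0:4,r1:Mul2,r2:3,r3:4,r4:6,r5:Mul1
c3: issue SUB r0<-Add1 | r0:Add1,r1:Mul2,r2:3,r3:4,r4:6,r5:Mul1
c4: issue ADD r0<-Add2 | r0:Add2,r1:Mul2,r2:3,r3:4,r4:6,r5:Mul1
c5: stall | r0:Add2,r1:Mul2,r2:3,r3:4,r4:6,r5:Mul1
c6: CDB Mul1=16; issue MUL r5<-Mul1 | r0:Add2,r1:Mul2,r2:3,r3:4,r4:6,r5:Mul1
c7: stall | r0:Add2,r1:Mul2,r2:3,r3:4,r4:6,r5:Mul1
c8: stall | r0:Add2,r1:Mul2,r2:3,r3:4,r4:6,r5:Mul1
c9: stall | r0:Add2,r1:Mul2,r2:3,r3:4,r4:6,r5:Mul1
c10: stall | r0:Add2,r1:Mul2,r2:3,r3:4,r4:6,r5:Mul1
c11: CDB Mul2=48; issue MUL r5<-Mul2 | r0:Add2,r1:48,r2:3,r3:4,r4:6,r5:Mul2
c12: issue ADD r0<-Add3 | r0:Add3,r1:48,r2:3,r3:4,r4:6,r5:Mul2
c13: CDB Add1=-44; issue ADD r1<-Add1 | r0:Add3,r1:Add1,r2:3,r3:4,r4:6,r5:Mul2
c14: - | r0:Add3,r1:Add1,r2:3,r3:4,r4:6,r5:Mul2
c15: CDB Add2=4 | r0:Add3,r1:Add1,r2:3,r3:4,r4:6,r5:Mul2
c16: - | r0:Add3,r1:Add1,r2:3,r3:4,r4:6,r5:Mul2
c17: - | r0:Add3,r1:Add1,r2:3,r3:4,r4:6,r5:Mul2
c18: - | r0:Add3,r1:Add1,r2:3,r3:4,r4:6,r5:Mul2
c19: - | r0:Add3,r1:Add1,r2:3,r3:4,r4:6,r5:Mul2
c20: CDB Mul1=16 | r0:Add3,r1:Add1,r2:3,r3:4,r4:6,r5:Mul2
c21: - | r0:Add3,r1:Add1,r2:3,r3:4,r4:6,r5:Mul2
c22: - | r0:Add3,r1:Add1,r2:3,r3:4,r4:6,r5:Mul2
c23: - | r0:Add3,r1:Add1,r2:3,r3:4,r4:6,r5:Mul2
c24: - | r0:Add3,r1:Add1,r2:3,r3:4,r4:6,r5:Mul2
c25: CDB Mul2=64 | r0:Add3,r1:Add1,r2:3,r3:4,r4:6,r5:64
c26: - | r0:Add3,r1:Add1,r2:3,r3:4,r4:6,r5:64
c27: CDB Add3=68 | r0:68,r1:Add1,r2:3,r3:4,r4:6,r5:64
c28: - | r0:68,r1:Add1,r2:3,r3:4,r4:6,r5:64
c29: CDB Add1=116 | r0:68,r1:116,r2:3,r3:4,r4:6,r5:64

STATUS = VALUE 116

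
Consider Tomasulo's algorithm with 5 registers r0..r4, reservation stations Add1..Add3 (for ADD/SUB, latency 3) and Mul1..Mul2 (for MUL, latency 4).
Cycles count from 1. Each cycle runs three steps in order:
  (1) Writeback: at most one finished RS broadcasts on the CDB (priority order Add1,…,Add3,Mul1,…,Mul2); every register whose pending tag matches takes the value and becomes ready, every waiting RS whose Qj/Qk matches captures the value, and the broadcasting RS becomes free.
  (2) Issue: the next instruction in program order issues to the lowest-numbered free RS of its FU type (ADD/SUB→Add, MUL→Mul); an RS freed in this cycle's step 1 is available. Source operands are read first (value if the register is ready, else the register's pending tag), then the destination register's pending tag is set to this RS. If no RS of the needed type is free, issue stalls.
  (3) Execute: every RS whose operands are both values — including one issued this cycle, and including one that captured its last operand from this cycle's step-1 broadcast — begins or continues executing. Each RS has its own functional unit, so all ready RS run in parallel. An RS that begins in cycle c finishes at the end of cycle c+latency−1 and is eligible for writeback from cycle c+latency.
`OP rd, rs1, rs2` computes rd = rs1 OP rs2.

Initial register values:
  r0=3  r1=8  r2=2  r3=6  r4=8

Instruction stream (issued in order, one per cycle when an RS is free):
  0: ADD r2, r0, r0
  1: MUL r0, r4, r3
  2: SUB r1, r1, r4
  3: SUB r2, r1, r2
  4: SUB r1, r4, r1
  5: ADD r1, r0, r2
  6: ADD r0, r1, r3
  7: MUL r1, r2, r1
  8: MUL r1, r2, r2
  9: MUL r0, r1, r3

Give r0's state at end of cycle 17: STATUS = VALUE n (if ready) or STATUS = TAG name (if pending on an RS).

cycle 1: issue ADD r2<-Add1 // r0:3,r1:8,r2:Add1,r3:6,r4:8
cycle 2: issue MUL r0<-Mul1 // r0:Mul1,r1:8,r2:Add1,r3:6,r4:8
cycle 3: issue SUB r1<-Add2 // r0:Mul1,r1:Add2,r2:Add1,r3:6,r4:8
cycle 4: CDB Add1=6; issue SUB r2<-Add1 // r0:Mul1,r1:Add2,r2:Add1,r3:6,r4:8
cycle 5: issue SUB r1<-Add3 // r0:Mul1,r1:Add3,r2:Add1,r3:6,r4:8
cycle 6: CDB Add2=0; issue ADD r1<-Add2 // r0:Mul1,r1:Add2,r2:Add1,r3:6,r4:8
cycle 7: CDB Mul1=48; stall // r0:48,r1:Add2,r2:Add1,r3:6,r4:8
cycle 8: stall // r0:48,r1:Add2,r2:Add1,r3:6,r4:8
cycle 9: CDB Add1=-6; issue ADD r0<-Add1 // r0:Add1,r1:Add2,r2:-6,r3:6,r4:8
cycle 10: CDB Add3=8; issue MUL r1<-Mul1 // r0:Add1,r1:Mul1,r2:-6,r3:6,r4:8
cycle 11: issue MUL r1<-Mul2 // r0:Add1,r1:Mul2,r2:-6,r3:6,r4:8
cycle 12: CDB Add2=42; stall // r0:Add1,r1:Mul2,r2:-6,r3:6,r4:8
cycle 13: stall // r0:Add1,r1:Mul2,r2:-6,r3:6,r4:8
cycle 14: stall // r0:Add1,r1:Mul2,r2:-6,r3:6,r4:8
cycle 15: CDB Add1=48; stall // r0:48,r1:Mul2,r2:-6,r3:6,r4:8
cycle 16: CDB Mul1=-252; issue MUL r0<-Mul1 // r0:Mul1,r1:Mul2,r2:-6,r3:6,r4:8
cycle 17: CDB Mul2=36 // r0:Mul1,r1:36,r2:-6,r3:6,r4:8

STATUS = TAG Mul1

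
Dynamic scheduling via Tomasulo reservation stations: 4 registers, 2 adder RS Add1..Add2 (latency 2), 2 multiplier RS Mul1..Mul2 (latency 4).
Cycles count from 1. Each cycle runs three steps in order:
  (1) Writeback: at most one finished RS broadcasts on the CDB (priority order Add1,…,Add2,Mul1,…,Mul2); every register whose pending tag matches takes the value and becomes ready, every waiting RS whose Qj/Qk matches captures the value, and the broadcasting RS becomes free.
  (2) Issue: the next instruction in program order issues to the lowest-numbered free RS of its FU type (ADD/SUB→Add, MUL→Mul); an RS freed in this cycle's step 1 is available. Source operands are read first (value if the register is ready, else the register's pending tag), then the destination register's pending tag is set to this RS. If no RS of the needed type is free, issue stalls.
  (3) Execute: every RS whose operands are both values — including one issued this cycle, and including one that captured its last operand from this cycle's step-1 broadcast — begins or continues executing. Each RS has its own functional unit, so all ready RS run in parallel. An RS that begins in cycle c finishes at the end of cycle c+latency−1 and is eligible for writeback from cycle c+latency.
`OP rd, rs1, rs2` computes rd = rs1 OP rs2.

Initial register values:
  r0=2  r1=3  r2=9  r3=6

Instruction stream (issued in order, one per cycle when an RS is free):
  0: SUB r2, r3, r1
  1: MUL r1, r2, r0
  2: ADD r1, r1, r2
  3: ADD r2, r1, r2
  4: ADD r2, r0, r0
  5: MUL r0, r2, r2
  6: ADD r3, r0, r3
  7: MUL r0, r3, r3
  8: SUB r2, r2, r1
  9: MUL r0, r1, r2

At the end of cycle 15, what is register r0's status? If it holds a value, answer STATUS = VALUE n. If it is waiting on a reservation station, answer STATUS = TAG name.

c1: issue SUB r2<-Add1 | r0:2,r1:3,r2:Add1,r3:6
c2: issue MUL r1<-Mul1 | r0:2,r1:Mul1,r2:Add1,r3:6
c3: CDB Add1=3; issue ADD r1<-Add1 | r0:2,r1:Add1,r2:3,r3:6
c4: issue ADD r2<-Add2 | r0:2,r1:Add1,r2:Add2,r3:6
c5: stall | r0:2,r1:Add1,r2:Add2,r3:6
c6: stall | r0:2,r1:Add1,r2:Add2,r3:6
c7: CDB Mul1=6; stall | r0:2,r1:Add1,r2:Add2,r3:6
c8: stall | r0:2,r1:Add1,r2:Add2,r3:6
c9: CDB Add1=9; issue ADD r2<-Add1 | r0:2,r1:9,r2:Add1,r3:6
c10: issue MUL r0<-Mul1 | r0:Mul1,r1:9,r2:Add1,r3:6
c11: CDB Add1=4; issue ADD r3<-Add1 | r0:Mul1,r1:9,r2:4,r3:Add1
c12: CDB Add2=12; issue MUL r0<-Mul2 | r0:Mul2,r1:9,r2:4,r3:Add1
c13: issue SUB r2<-Add2 | r0:Mul2,r1:9,r2:Add2,r3:Add1
c14: stall | r0:Mul2,r1:9,r2:Add2,r3:Add1
c15: CDB Add2=-5; stall | r0:Mul2,r1:9,r2:-5,r3:Add1

STATUS = TAG Mul2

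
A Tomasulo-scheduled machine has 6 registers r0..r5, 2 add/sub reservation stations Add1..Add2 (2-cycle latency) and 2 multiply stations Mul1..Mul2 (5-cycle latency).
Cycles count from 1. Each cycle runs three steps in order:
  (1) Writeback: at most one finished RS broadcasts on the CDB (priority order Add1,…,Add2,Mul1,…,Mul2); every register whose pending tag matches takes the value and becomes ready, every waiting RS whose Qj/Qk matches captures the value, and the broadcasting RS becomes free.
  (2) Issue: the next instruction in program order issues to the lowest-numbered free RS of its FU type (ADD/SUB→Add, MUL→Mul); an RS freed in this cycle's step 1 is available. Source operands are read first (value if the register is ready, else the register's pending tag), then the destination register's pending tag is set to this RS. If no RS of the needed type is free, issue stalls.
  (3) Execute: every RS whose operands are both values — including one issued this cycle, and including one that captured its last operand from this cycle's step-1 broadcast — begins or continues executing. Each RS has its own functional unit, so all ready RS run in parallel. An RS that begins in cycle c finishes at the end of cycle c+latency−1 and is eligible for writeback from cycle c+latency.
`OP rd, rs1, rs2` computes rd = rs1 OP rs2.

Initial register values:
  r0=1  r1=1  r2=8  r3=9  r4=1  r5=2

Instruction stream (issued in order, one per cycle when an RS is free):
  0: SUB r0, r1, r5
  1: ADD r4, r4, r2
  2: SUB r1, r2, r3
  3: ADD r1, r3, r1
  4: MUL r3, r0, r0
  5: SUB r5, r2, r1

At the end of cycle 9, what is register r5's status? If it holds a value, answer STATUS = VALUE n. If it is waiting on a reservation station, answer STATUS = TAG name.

STATUS = VALUE 0

cycle 1: issue SUB r0<-Add1 // r0:Add1,r1:1,r2:8,r3:9,r4:1,r5:2
cycle 2: issue ADD r4<-Add2 // r0:Add1,r1:1,r2:8,r3:9,r4:Add2,r5:2
cycle 3: CDB Add1=-1; issue SUB r1<-Add1 // r0:-1,r1:Add1,r2:8,r3:9,r4:Add2,r5:2
cycle 4: CDB Add2=9; issue ADD r1<-Add2 // r0:-1,r1:Add2,r2:8,r3:9,r4:9,r5:2
cycle 5: CDB Add1=-1; issue MUL r3<-Mul1 // r0:-1,r1:Add2,r2:8,r3:Mul1,r4:9,r5:2
cycle 6: issue SUB r5<-Add1 // r0:-1,r1:Add2,r2:8,r3:Mul1,r4:9,r5:Add1
cycle 7: CDB Add2=8 // r0:-1,r1:8,r2:8,r3:Mul1,r4:9,r5:Add1
cycle 8: - // r0:-1,r1:8,r2:8,r3:Mul1,r4:9,r5:Add1
cycle 9: CDB Add1=0 // r0:-1,r1:8,r2:8,r3:Mul1,r4:9,r5:0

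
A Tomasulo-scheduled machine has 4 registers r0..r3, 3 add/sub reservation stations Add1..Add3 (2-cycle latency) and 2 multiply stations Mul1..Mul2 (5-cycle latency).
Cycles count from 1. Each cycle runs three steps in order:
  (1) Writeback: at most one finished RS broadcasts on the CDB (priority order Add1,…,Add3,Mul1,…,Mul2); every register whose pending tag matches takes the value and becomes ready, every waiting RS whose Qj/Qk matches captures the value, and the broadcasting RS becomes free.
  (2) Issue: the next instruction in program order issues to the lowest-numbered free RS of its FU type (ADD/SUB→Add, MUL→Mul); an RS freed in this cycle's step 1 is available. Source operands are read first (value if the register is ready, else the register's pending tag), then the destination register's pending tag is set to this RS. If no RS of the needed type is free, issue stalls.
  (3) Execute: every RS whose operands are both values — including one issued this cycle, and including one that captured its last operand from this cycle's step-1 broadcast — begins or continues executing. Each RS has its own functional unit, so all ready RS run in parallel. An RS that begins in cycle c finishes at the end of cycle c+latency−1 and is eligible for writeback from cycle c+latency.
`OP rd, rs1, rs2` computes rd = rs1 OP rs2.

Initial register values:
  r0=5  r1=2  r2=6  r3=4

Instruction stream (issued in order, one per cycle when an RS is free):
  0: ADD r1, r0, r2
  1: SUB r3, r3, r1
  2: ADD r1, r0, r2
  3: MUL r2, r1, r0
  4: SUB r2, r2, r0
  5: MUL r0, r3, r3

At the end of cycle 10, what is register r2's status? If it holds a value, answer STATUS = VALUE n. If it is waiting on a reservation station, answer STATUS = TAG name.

STATUS = TAG Add1

cycle 1: issue ADD r1<-Add1 // r0:5,r1:Add1,r2:6,r3:4
cycle 2: issue SUB r3<-Add2 // r0:5,r1:Add1,r2:6,r3:Add2
cycle 3: CDB Add1=11; issue ADD r1<-Add1 // r0:5,r1:Add1,r2:6,r3:Add2
cycle 4: issue MUL r2<-Mul1 // r0:5,r1:Add1,r2:Mul1,r3:Add2
cycle 5: CDB Add1=11; issue SUB r2<-Add1 // r0:5,r1:11,r2:Add1,r3:Add2
cycle 6: CDB Add2=-7; issue MUL r0<-Mul2 // r0:Mul2,r1:11,r2:Add1,r3:-7
cycle 7: - // r0:Mul2,r1:11,r2:Add1,r3:-7
cycle 8: - // r0:Mul2,r1:11,r2:Add1,r3:-7
cycle 9: - // r0:Mul2,r1:11,r2:Add1,r3:-7
cycle 10: CDB Mul1=55 // r0:Mul2,r1:11,r2:Add1,r3:-7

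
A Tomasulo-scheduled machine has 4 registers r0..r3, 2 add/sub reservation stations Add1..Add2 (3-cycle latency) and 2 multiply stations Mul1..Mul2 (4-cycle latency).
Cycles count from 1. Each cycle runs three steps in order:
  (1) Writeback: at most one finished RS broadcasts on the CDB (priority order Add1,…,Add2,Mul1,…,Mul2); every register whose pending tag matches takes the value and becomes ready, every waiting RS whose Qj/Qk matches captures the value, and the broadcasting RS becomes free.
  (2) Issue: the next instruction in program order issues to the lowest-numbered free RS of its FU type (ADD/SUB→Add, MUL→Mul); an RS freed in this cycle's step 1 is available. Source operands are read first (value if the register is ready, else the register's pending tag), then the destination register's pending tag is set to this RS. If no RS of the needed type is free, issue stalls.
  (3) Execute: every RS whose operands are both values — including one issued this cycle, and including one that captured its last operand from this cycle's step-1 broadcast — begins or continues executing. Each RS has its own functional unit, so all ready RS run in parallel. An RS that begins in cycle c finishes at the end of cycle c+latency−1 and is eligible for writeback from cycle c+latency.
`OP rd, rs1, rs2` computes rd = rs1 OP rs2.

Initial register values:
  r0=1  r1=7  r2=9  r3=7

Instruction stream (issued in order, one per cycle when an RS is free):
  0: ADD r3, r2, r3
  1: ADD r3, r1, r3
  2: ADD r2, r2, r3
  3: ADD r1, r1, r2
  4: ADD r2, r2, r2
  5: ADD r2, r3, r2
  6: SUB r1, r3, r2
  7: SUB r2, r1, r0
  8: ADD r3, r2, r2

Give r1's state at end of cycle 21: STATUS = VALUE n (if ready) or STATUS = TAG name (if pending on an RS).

STATUS = VALUE -64

cycle 1: issue ADD r3<-Add1 // r0:1,r1:7,r2:9,r3:Add1
cycle 2: issue ADD r3<-Add2 // r0:1,r1:7,r2:9,r3:Add2
cycle 3: stall // r0:1,r1:7,r2:9,r3:Add2
cycle 4: CDB Add1=16; issue ADD r2<-Add1 // r0:1,r1:7,r2:Add1,r3:Add2
cycle 5: stall // r0:1,r1:7,r2:Add1,r3:Add2
cycle 6: stall // r0:1,r1:7,r2:Add1,r3:Add2
cycle 7: CDB Add2=23; issue ADD r1<-Add2 // r0:1,r1:Add2,r2:Add1,r3:23
cycle 8: stall // r0:1,r1:Add2,r2:Add1,r3:23
cycle 9: stall // r0:1,r1:Add2,r2:Add1,r3:23
cycle 10: CDB Add1=32; issue ADD r2<-Add1 // r0:1,r1:Add2,r2:Add1,r3:23
cycle 11: stall // r0:1,r1:Add2,r2:Add1,r3:23
cycle 12: stall // r0:1,r1:Add2,r2:Add1,r3:23
cycle 13: CDB Add1=64; issue ADD r2<-Add1 // r0:1,r1:Add2,r2:Add1,r3:23
cycle 14: CDB Add2=39; issue SUB r1<-Add2 // r0:1,r1:Add2,r2:Add1,r3:23
cycle 15: stall // r0:1,r1:Add2,r2:Add1,r3:23
cycle 16: CDB Add1=87; issue SUB r2<-Add1 // r0:1,r1:Add2,r2:Add1,r3:23
cycle 17: stall // r0:1,r1:Add2,r2:Add1,r3:23
cycle 18: stall // r0:1,r1:Add2,r2:Add1,r3:23
cycle 19: CDB Add2=-64; issue ADD r3<-Add2 // r0:1,r1:-64,r2:Add1,r3:Add2
cycle 20: - // r0:1,r1:-64,r2:Add1,r3:Add2
cycle 21: - // r0:1,r1:-64,r2:Add1,r3:Add2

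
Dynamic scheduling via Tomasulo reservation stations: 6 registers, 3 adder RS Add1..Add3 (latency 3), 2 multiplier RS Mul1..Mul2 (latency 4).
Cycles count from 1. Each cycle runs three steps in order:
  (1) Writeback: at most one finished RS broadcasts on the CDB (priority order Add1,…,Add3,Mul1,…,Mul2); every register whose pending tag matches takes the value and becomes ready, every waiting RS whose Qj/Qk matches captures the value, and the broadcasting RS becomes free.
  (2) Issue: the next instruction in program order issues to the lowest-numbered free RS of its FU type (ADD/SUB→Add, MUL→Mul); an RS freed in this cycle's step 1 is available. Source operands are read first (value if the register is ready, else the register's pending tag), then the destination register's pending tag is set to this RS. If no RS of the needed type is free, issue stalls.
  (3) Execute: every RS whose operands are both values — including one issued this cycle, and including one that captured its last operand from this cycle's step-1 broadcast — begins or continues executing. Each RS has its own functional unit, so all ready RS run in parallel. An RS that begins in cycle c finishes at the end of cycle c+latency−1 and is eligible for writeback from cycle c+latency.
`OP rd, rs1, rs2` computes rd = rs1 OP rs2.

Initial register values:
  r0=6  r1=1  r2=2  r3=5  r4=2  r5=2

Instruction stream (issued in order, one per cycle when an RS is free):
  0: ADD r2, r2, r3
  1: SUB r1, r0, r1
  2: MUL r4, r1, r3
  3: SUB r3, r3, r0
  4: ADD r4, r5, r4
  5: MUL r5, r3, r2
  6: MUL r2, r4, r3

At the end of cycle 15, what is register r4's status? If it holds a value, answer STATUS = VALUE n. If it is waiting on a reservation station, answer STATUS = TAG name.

cycle 1: issue ADD r2<-Add1 // r0:6,r1:1,r2:Add1,r3:5,r4:2,r5:2
cycle 2: issue SUB r1<-Add2 // r0:6,r1:Add2,r2:Add1,r3:5,r4:2,r5:2
cycle 3: issue MUL r4<-Mul1 // r0:6,r1:Add2,r2:Add1,r3:5,r4:Mul1,r5:2
cycle 4: CDB Add1=7; issue SUB r3<-Add1 // r0:6,r1:Add2,r2:7,r3:Add1,r4:Mul1,r5:2
cycle 5: CDB Add2=5; issue ADD r4<-Add2 // r0:6,r1:5,r2:7,r3:Add1,r4:Add2,r5:2
cycle 6: issue MUL r5<-Mul2 // r0:6,r1:5,r2:7,r3:Add1,r4:Add2,r5:Mul2
cycle 7: CDB Add1=-1; stall // r0:6,r1:5,r2:7,r3:-1,r4:Add2,r5:Mul2
cycle 8: stall // r0:6,r1:5,r2:7,r3:-1,r4:Add2,r5:Mul2
cycle 9: CDB Mul1=25; issue MUL r2<-Mul1 // r0:6,r1:5,r2:Mul1,r3:-1,r4:Add2,r5:Mul2
cycle 10: - // r0:6,r1:5,r2:Mul1,r3:-1,r4:Add2,r5:Mul2
cycle 11: CDB Mul2=-7 // r0:6,r1:5,r2:Mul1,r3:-1,r4:Add2,r5:-7
cycle 12: CDB Add2=27 // r0:6,r1:5,r2:Mul1,r3:-1,r4:27,r5:-7
cycle 13: - // r0:6,r1:5,r2:Mul1,r3:-1,r4:27,r5:-7
cycle 14: - // r0:6,r1:5,r2:Mul1,r3:-1,r4:27,r5:-7
cycle 15: - // r0:6,r1:5,r2:Mul1,r3:-1,r4:27,r5:-7

STATUS = VALUE 27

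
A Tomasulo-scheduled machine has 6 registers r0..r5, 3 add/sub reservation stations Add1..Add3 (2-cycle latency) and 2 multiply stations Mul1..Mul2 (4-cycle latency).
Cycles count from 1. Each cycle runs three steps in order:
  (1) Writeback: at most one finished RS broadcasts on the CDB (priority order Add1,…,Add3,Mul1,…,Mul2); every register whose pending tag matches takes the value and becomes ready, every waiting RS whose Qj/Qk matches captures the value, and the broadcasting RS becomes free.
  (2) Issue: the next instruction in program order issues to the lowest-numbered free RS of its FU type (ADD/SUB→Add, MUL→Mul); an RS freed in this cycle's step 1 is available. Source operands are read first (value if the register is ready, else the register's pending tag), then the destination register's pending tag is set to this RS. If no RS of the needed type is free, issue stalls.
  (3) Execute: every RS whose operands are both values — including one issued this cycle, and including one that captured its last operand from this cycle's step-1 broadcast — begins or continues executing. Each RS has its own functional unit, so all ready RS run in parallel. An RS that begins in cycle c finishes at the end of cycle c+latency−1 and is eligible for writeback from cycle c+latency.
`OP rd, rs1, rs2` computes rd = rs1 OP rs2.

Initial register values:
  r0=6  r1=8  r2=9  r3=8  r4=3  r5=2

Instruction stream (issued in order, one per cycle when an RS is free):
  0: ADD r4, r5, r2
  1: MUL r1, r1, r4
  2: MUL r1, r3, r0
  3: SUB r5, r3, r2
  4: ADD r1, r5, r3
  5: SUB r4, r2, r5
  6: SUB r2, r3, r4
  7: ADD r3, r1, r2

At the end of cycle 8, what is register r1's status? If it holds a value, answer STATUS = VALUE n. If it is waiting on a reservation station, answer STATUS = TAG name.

STATUS = TAG Add2

c1: issue ADD r4<-Add1 | r0:6,r1:8,r2:9,r3:8,r4:Add1,r5:2
c2: issue MUL r1<-Mul1 | r0:6,r1:Mul1,r2:9,r3:8,r4:Add1,r5:2
c3: CDB Add1=11; issue MUL r1<-Mul2 | r0:6,r1:Mul2,r2:9,r3:8,r4:11,r5:2
c4: issue SUB r5<-Add1 | r0:6,r1:Mul2,r2:9,r3:8,r4:11,r5:Add1
c5: issue ADD r1<-Add2 | r0:6,r1:Add2,r2:9,r3:8,r4:11,r5:Add1
c6: CDB Add1=-1; issue SUB r4<-Add1 | r0:6,r1:Add2,r2:9,r3:8,r4:Add1,r5:-1
c7: CDB Mul1=88; issue SUB r2<-Add3 | r0:6,r1:Add2,r2:Add3,r3:8,r4:Add1,r5:-1
c8: CDB Add1=10; issue ADD r3<-Add1 | r0:6,r1:Add2,r2:Add3,r3:Add1,r4:10,r5:-1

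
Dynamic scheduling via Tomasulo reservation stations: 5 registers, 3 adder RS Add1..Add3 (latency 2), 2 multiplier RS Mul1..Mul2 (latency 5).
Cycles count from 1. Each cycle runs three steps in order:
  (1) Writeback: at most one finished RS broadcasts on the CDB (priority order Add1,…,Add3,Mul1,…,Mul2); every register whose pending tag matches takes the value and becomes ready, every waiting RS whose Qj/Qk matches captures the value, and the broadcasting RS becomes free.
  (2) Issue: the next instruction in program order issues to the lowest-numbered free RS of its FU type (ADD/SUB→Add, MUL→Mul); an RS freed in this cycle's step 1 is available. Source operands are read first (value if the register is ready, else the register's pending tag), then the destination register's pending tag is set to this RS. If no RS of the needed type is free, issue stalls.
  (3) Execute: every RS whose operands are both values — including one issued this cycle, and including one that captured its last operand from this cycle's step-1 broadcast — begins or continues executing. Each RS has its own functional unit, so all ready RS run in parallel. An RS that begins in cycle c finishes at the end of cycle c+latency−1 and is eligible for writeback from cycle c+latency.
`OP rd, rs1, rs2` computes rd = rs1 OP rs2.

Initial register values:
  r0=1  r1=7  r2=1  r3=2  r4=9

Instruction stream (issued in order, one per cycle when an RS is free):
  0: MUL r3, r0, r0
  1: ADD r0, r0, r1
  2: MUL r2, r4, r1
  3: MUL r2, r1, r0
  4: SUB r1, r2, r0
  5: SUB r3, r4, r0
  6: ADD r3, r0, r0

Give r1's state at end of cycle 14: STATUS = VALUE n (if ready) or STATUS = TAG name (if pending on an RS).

STATUS = VALUE 48

cycle 1: issue MUL r3<-Mul1 // r0:1,r1:7,r2:1,r3:Mul1,r4:9
cycle 2: issue ADD r0<-Add1 // r0:Add1,r1:7,r2:1,r3:Mul1,r4:9
cycle 3: issue MUL r2<-Mul2 // r0:Add1,r1:7,r2:Mul2,r3:Mul1,r4:9
cycle 4: CDB Add1=8; stall // r0:8,r1:7,r2:Mul2,r3:Mul1,r4:9
cycle 5: stall // r0:8,r1:7,r2:Mul2,r3:Mul1,r4:9
cycle 6: CDB Mul1=1; issue MUL r2<-Mul1 // r0:8,r1:7,r2:Mul1,r3:1,r4:9
cycle 7: issue SUB r1<-Add1 // r0:8,r1:Add1,r2:Mul1,r3:1,r4:9
cycle 8: CDB Mul2=63; issue SUB r3<-Add2 // r0:8,r1:Add1,r2:Mul1,r3:Add2,r4:9
cycle 9: issue ADD r3<-Add3 // r0:8,r1:Add1,r2:Mul1,r3:Add3,r4:9
cycle 10: CDB Add2=1 // r0:8,r1:Add1,r2:Mul1,r3:Add3,r4:9
cycle 11: CDB Add3=16 // r0:8,r1:Add1,r2:Mul1,r3:16,r4:9
cycle 12: CDB Mul1=56 // r0:8,r1:Add1,r2:56,r3:16,r4:9
cycle 13: - // r0:8,r1:Add1,r2:56,r3:16,r4:9
cycle 14: CDB Add1=48 // r0:8,r1:48,r2:56,r3:16,r4:9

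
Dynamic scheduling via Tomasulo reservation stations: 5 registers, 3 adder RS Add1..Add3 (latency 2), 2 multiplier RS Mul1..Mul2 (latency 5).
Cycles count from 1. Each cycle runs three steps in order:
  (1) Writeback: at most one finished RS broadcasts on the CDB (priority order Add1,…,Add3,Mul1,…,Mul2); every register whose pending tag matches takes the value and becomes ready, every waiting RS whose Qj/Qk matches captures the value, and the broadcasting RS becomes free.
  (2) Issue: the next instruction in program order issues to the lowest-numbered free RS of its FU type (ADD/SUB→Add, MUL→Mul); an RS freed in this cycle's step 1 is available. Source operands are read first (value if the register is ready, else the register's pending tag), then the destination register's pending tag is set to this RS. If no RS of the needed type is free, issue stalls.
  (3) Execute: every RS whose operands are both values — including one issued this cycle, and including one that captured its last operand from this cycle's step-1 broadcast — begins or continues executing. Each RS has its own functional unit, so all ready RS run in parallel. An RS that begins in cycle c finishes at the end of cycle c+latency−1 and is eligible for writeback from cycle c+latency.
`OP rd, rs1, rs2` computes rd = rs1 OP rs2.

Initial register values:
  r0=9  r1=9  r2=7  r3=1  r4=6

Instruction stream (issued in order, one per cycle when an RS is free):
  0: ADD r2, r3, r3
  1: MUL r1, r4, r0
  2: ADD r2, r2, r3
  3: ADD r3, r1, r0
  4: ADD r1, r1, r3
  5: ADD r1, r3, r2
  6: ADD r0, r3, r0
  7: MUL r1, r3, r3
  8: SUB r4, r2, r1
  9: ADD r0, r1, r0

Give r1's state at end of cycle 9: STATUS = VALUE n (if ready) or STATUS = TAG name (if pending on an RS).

STATUS = TAG Add3

c1: issue ADD r2<-Add1 | r0:9,r1:9,r2:Add1,r3:1,r4:6
c2: issue MUL r1<-Mul1 | r0:9,r1:Mul1,r2:Add1,r3:1,r4:6
c3: CDB Add1=2; issue ADD r2<-Add1 | r0:9,r1:Mul1,r2:Add1,r3:1,r4:6
c4: issue ADD r3<-Add2 | r0:9,r1:Mul1,r2:Add1,r3:Add2,r4:6
c5: CDB Add1=3; issue ADD r1<-Add1 | r0:9,r1:Add1,r2:3,r3:Add2,r4:6
c6: issue ADD r1<-Add3 | r0:9,r1:Add3,r2:3,r3:Add2,r4:6
c7: CDB Mul1=54; stall | r0:9,r1:Add3,r2:3,r3:Add2,r4:6
c8: stall | r0:9,r1:Add3,r2:3,r3:Add2,r4:6
c9: CDB Add2=63; issue ADD r0<-Add2 | r0:Add2,r1:Add3,r2:3,r3:63,r4:6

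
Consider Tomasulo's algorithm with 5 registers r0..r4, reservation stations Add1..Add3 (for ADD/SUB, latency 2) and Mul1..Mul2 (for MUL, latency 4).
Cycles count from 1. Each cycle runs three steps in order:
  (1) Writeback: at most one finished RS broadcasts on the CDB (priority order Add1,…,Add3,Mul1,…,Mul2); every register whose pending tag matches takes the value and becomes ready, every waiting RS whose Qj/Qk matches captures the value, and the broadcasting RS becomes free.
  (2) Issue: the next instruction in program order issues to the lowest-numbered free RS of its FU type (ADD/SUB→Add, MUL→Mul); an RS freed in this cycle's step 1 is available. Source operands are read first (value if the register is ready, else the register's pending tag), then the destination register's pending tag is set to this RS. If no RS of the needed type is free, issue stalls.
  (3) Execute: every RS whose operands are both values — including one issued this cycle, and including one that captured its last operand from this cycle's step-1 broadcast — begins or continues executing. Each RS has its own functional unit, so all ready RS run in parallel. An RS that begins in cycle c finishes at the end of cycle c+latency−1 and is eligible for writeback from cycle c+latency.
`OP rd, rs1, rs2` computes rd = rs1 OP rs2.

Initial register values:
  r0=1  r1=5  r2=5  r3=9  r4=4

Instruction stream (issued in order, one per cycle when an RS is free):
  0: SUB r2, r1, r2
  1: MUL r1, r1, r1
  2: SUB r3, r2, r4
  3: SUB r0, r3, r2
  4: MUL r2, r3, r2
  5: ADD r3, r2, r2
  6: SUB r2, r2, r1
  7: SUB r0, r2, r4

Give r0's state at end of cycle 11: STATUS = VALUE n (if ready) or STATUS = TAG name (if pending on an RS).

STATUS = TAG Add3

cycle 1: issue SUB r2<-Add1 // r0:1,r1:5,r2:Add1,r3:9,r4:4
cycle 2: issue MUL r1<-Mul1 // r0:1,r1:Mul1,r2:Add1,r3:9,r4:4
cycle 3: CDB Add1=0; issue SUB r3<-Add1 // r0:1,r1:Mul1,r2:0,r3:Add1,r4:4
cycle 4: issue SUB r0<-Add2 // r0:Add2,r1:Mul1,r2:0,r3:Add1,r4:4
cycle 5: CDB Add1=-4; issue MUL r2<-Mul2 // r0:Add2,r1:Mul1,r2:Mul2,r3:-4,r4:4
cycle 6: CDB Mul1=25; issue ADD r3<-Add1 // r0:Add2,r1:25,r2:Mul2,r3:Add1,r4:4
cycle 7: CDB Add2=-4; issue SUB r2<-Add2 // r0:-4,r1:25,r2:Add2,r3:Add1,r4:4
cycle 8: issue SUB r0<-Add3 // r0:Add3,r1:25,r2:Add2,r3:Add1,r4:4
cycle 9: CDB Mul2=0 // r0:Add3,r1:25,r2:Add2,r3:Add1,r4:4
cycle 10: - // r0:Add3,r1:25,r2:Add2,r3:Add1,r4:4
cycle 11: CDB Add1=0 // r0:Add3,r1:25,r2:Add2,r3:0,r4:4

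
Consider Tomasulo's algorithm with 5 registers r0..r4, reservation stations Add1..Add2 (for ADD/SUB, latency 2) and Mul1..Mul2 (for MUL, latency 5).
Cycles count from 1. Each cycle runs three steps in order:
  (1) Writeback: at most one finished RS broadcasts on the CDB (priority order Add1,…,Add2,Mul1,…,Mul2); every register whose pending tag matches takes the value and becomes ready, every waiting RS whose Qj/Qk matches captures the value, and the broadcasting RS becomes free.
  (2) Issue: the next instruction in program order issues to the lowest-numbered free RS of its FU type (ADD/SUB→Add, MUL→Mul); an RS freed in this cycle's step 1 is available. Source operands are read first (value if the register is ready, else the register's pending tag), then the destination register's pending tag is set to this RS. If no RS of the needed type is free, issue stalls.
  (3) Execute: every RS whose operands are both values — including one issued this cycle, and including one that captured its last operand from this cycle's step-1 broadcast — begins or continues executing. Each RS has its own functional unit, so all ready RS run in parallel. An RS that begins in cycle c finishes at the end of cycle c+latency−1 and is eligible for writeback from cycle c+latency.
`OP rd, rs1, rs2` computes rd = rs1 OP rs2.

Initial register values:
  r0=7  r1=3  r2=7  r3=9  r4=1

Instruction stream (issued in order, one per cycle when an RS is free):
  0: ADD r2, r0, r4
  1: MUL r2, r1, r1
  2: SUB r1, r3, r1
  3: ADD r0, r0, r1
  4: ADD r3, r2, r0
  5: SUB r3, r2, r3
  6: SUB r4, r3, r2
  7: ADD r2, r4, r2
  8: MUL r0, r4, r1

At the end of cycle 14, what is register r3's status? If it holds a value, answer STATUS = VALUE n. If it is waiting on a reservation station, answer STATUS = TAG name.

STATUS = VALUE -13

  c1: issue ADD r2<-Add1  regs: r0:7,r1:3,r2:Add1,r3:9,r4:1
  c2: issue MUL r2<-Mul1  regs: r0:7,r1:3,r2:Mul1,r3:9,r4:1
  c3: CDB Add1=8; issue SUB r1<-Add1  regs: r0:7,r1:Add1,r2:Mul1,r3:9,r4:1
  c4: issue ADD r0<-Add2  regs: r0:Add2,r1:Add1,r2:Mul1,r3:9,r4:1
  c5: CDB Add1=6; issue ADD r3<-Add1  regs: r0:Add2,r1:6,r2:Mul1,r3:Add1,r4:1
  c6: stall  regs: r0:Add2,r1:6,r2:Mul1,r3:Add1,r4:1
  c7: CDB Add2=13; issue SUB r3<-Add2  regs: r0:13,r1:6,r2:Mul1,r3:Add2,r4:1
  c8: CDB Mul1=9; stall  regs: r0:13,r1:6,r2:9,r3:Add2,r4:1
  c9: stall  regs: r0:13,r1:6,r2:9,r3:Add2,r4:1
  c10: CDB Add1=22; issue SUB r4<-Add1  regs: r0:13,r1:6,r2:9,r3:Add2,r4:Add1
  c11: stall  regs: r0:13,r1:6,r2:9,r3:Add2,r4:Add1
  c12: CDB Add2=-13; issue ADD r2<-Add2  regs: r0:13,r1:6,r2:Add2,r3:-13,r4:Add1
  c13: issue MUL r0<-Mul1  regs: r0:Mul1,r1:6,r2:Add2,r3:-13,r4:Add1
  c14: CDB Add1=-22  regs: r0:Mul1,r1:6,r2:Add2,r3:-13,r4:-22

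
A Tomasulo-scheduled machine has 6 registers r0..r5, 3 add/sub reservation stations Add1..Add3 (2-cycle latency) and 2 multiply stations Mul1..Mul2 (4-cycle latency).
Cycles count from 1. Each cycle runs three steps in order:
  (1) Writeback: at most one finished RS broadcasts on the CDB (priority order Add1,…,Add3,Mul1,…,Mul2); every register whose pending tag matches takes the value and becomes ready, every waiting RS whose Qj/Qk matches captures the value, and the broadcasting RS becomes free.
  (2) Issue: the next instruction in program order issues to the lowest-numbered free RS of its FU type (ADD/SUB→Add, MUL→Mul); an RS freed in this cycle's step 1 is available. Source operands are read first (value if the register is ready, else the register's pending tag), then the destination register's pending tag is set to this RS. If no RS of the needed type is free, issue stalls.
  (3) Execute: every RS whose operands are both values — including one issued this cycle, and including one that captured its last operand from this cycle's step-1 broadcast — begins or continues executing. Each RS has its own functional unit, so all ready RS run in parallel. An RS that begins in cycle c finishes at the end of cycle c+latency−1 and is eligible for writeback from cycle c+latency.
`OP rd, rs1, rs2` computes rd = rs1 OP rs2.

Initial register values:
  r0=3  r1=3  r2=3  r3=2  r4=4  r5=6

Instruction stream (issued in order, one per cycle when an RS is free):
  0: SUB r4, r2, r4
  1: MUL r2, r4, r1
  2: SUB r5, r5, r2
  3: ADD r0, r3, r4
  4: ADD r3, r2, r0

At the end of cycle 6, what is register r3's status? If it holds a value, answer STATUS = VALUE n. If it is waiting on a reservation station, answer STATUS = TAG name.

cycle 1: issue SUB r4<-Add1 // r0:3,r1:3,r2:3,r3:2,r4:Add1,r5:6
cycle 2: issue MUL r2<-Mul1 // r0:3,r1:3,r2:Mul1,r3:2,r4:Add1,r5:6
cycle 3: CDB Add1=-1; issue SUB r5<-Add1 // r0:3,r1:3,r2:Mul1,r3:2,r4:-1,r5:Add1
cycle 4: issue ADD r0<-Add2 // r0:Add2,r1:3,r2:Mul1,r3:2,r4:-1,r5:Add1
cycle 5: issue ADD r3<-Add3 // r0:Add2,r1:3,r2:Mul1,r3:Add3,r4:-1,r5:Add1
cycle 6: CDB Add2=1 // r0:1,r1:3,r2:Mul1,r3:Add3,r4:-1,r5:Add1

STATUS = TAG Add3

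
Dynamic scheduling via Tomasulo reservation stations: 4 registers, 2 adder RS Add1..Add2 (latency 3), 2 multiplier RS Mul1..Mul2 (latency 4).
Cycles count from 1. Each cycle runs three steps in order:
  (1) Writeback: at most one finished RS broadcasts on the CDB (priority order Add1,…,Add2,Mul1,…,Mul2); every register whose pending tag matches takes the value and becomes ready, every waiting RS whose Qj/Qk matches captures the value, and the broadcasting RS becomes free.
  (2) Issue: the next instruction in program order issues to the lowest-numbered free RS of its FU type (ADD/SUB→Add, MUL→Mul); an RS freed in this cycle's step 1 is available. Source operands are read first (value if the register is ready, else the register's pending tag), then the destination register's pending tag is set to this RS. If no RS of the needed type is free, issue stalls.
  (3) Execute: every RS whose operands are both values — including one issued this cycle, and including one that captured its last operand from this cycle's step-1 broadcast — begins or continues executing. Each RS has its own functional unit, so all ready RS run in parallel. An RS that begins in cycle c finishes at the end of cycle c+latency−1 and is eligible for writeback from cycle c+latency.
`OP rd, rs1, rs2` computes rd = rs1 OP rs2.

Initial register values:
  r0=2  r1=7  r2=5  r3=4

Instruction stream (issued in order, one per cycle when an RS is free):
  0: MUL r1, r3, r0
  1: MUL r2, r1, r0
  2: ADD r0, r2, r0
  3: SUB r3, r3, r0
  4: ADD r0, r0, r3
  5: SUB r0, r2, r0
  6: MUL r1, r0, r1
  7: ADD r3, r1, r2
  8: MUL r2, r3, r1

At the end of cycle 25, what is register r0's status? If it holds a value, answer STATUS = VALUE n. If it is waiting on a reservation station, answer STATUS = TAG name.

STATUS = VALUE 12

c1: issue MUL r1<-Mul1 | r0:2,r1:Mul1,r2:5,r3:4
c2: issue MUL r2<-Mul2 | r0:2,r1:Mul1,r2:Mul2,r3:4
c3: issue ADD r0<-Add1 | r0:Add1,r1:Mul1,r2:Mul2,r3:4
c4: issue SUB r3<-Add2 | r0:Add1,r1:Mul1,r2:Mul2,r3:Add2
c5: CDB Mul1=8; stall | r0:Add1,r1:8,r2:Mul2,r3:Add2
c6: stall | r0:Add1,r1:8,r2:Mul2,r3:Add2
c7: stall | r0:Add1,r1:8,r2:Mul2,r3:Add2
c8: stall | r0:Add1,r1:8,r2:Mul2,r3:Add2
c9: CDB Mul2=16; stall | r0:Add1,r1:8,r2:16,r3:Add2
c10: stall | r0:Add1,r1:8,r2:16,r3:Add2
c11: stall | r0:Add1,r1:8,r2:16,r3:Add2
c12: CDB Add1=18; issue ADD r0<-Add1 | r0:Add1,r1:8,r2:16,r3:Add2
c13: stall | r0:Add1,r1:8,r2:16,r3:Add2
c14: stall | r0:Add1,r1:8,r2:16,r3:Add2
c15: CDB Add2=-14; issue SUB r0<-Add2 | r0:Add2,r1:8,r2:16,r3:-14
c16: issue MUL r1<-Mul1 | r0:Add2,r1:Mul1,r2:16,r3:-14
c17: stall | r0:Add2,r1:Mul1,r2:16,r3:-14
c18: CDB Add1=4; issue ADD r3<-Add1 | r0:Add2,r1:Mul1,r2:16,r3:Add1
c19: issue MUL r2<-Mul2 | r0:Add2,r1:Mul1,r2:Mul2,r3:Add1
c20: - | r0:Add2,r1:Mul1,r2:Mul2,r3:Add1
c21: CDB Add2=12 | r0:12,r1:Mul1,r2:Mul2,r3:Add1
c22: - | r0:12,r1:Mul1,r2:Mul2,r3:Add1
c23: - | r0:12,r1:Mul1,r2:Mul2,r3:Add1
c24: - | r0:12,r1:Mul1,r2:Mul2,r3:Add1
c25: CDB Mul1=96 | r0:12,r1:96,r2:Mul2,r3:Add1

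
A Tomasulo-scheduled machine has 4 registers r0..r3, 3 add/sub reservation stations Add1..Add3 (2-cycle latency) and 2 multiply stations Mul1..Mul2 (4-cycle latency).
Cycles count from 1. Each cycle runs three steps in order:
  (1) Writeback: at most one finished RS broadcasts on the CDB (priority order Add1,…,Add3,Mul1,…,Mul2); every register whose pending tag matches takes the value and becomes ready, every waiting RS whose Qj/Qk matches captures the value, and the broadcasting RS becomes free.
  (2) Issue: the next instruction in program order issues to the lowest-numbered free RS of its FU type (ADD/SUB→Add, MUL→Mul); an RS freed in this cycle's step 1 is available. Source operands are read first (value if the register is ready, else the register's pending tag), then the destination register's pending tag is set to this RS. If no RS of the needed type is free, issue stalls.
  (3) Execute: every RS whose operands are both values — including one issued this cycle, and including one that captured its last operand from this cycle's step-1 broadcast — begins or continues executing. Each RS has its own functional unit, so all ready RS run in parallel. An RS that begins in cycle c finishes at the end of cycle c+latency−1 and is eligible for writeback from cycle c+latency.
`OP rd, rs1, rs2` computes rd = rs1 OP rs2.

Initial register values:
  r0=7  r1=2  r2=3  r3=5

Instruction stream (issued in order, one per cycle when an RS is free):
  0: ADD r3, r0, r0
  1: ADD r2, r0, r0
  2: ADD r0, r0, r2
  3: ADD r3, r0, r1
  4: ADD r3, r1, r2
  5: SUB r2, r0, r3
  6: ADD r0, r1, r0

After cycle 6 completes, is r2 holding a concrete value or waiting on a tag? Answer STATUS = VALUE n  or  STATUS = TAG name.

STATUS = TAG Add1

  c1: issue ADD r3<-Add1  regs: r0:7,r1:2,r2:3,r3:Add1
  c2: issue ADD r2<-Add2  regs: r0:7,r1:2,r2:Add2,r3:Add1
  c3: CDB Add1=14; issue ADD r0<-Add1  regs: r0:Add1,r1:2,r2:Add2,r3:14
  c4: CDB Add2=14; issue ADD r3<-Add2  regs: r0:Add1,r1:2,r2:14,r3:Add2
  c5: issue ADD r3<-Add3  regs: r0:Add1,r1:2,r2:14,r3:Add3
  c6: CDB Add1=21; issue SUB r2<-Add1  regs: r0:21,r1:2,r2:Add1,r3:Add3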